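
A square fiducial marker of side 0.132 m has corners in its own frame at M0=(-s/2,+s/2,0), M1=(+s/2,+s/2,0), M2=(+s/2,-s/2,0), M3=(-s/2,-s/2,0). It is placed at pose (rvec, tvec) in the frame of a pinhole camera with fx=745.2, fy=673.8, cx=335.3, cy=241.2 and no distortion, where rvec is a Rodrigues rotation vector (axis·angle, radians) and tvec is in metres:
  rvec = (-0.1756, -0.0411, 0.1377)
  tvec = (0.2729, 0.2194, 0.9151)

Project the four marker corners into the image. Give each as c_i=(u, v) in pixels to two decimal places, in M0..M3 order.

Intrinsics K: fx=745.2, fy=673.8, cx=335.3, cy=241.2
Marker side s = 0.132 m; corners in marker frame (Z=0):
  M0 = (-0.0660, +0.0660, 0)
  M1 = (+0.0660, +0.0660, 0)
  M2 = (+0.0660, -0.0660, 0)
  M3 = (-0.0660, -0.0660, 0)
rvec = (-0.1756, -0.0411, 0.1377), |rvec| = θ = 0.22690 rad = 13.001°
Rodrigues: sinθ=0.22496, 1−cosθ=0.02563; R = I + sinθ·[k]× + (1−cosθ)·[k]×²:
    [+0.98972 -0.13293 -0.05279]
    [+0.14011 +0.97521 +0.17128]
    [+0.02871 -0.17691 +0.98381]
t = (0.2729, 0.2194, 0.9151) m
M0: Pc = R·M0+t = (+0.19881, +0.27452, +0.90153); u = 745.2·(+0.19881)/0.90153 + 335.3 = 499.6316, v = 673.8·(+0.27452)/0.90153 + 241.2 = 446.3726
M1: Pc = R·M1+t = (+0.32945, +0.29301, +0.90532); u = 745.2·(+0.32945)/0.90532 + 335.3 = 606.4806, v = 673.8·(+0.29301)/0.90532 + 241.2 = 459.2791
M2: Pc = R·M2+t = (+0.34699, +0.16428, +0.92867); u = 745.2·(+0.34699)/0.92867 + 335.3 = 613.7413, v = 673.8·(+0.16428)/0.92867 + 241.2 = 360.3966
M3: Pc = R·M3+t = (+0.21635, +0.14579, +0.92488); u = 745.2·(+0.21635)/0.92488 + 335.3 = 509.6200, v = 673.8·(+0.14579)/0.92488 + 241.2 = 347.4108

c0=(499.63, 446.37) c1=(606.48, 459.28) c2=(613.74, 360.40) c3=(509.62, 347.41)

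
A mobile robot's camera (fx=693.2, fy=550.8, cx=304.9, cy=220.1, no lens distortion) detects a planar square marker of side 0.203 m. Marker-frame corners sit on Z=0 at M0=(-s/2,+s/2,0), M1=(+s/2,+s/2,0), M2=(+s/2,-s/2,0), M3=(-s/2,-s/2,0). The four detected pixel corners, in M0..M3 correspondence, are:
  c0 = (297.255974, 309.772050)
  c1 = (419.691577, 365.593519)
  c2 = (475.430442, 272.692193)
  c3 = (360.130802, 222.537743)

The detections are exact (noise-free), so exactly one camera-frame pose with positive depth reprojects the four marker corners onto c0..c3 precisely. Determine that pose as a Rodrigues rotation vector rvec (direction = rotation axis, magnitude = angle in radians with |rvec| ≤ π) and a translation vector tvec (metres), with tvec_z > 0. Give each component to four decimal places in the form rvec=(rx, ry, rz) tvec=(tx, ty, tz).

rvec=(-0.3948, 0.0120, 0.5189) tvec=(0.1263, 0.1343, 1.0467)

Intrinsics K: fx=693.2, fy=550.8, cx=304.9, cy=220.1
Marker side s = 0.203 m; corners in marker frame (Z=0):
  M0 = (-0.1015, +0.1015, 0)
  M1 = (+0.1015, +0.1015, 0)
  M2 = (+0.1015, -0.1015, 0)
  M3 = (-0.1015, -0.1015, 0)
Detected image corners:
  c0 = (297.255974, 309.772050) px
  c1 = (419.691577, 365.593519) px
  c2 = (475.430442, 272.692193) px
  c3 = (360.130802, 222.537743) px
Planar DLT: solve 8×8 A·h = b for H (H[2,2]=1):
  H  [+544.13611 -427.47489 +388.54104]
  H  [+229.76971 +341.64247 +290.77473]
  H  [-0.10511 -0.34817 +1.00000]
B = K⁻¹H; ‖b₁‖=0.955387, ‖b₂‖=0.955387; λ = 2/(‖b₁‖+‖b₂‖) = 1.046696, sign → tz>0 ⇒ λ=+1.046696
r₁ = λ·B[:,0] = (+0.87001,+0.48060,-0.11002); r₂ = λ·B[:,1] = (-0.48517,+0.79486,-0.36443)
r₃ = r₁×r₂ = (-0.08769,+0.37044,+0.92471); SVD([r₁ r₂ r₃]) → R = UVᵀ:
  R  [+0.87001 -0.48517 -0.08769]
  R  [+0.48060 +0.79486 +0.37044]
  R  [-0.11002 -0.36443 +0.92471]
t = (+0.12629, +0.13430, +1.04670) m
tr R = 2.589575; θ = arccos((tr R − 1)/2) = 0.652139 rad = 37.365°
axis k = ((R−Rᵀ)₃₂, (R−Rᵀ)₁₃, (R−Rᵀ)₂₁) / (2 sinθ) = (-0.605442, +0.018396, +0.795677)
rvec = θ·k = (-0.394832, +0.011996, +0.518892)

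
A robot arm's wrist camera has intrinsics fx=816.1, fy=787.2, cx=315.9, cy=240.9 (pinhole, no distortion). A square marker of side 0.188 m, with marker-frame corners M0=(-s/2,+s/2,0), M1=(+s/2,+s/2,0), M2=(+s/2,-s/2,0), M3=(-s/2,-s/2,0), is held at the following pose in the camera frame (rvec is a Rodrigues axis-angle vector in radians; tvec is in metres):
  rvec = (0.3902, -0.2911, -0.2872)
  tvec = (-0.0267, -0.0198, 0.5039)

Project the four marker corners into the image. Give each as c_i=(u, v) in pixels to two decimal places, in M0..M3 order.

c0=(170.94, 383.10) c1=(431.85, 286.57) c2=(381.82, 24.17) c3=(70.93, 112.90)

Intrinsics K: fx=816.1, fy=787.2, cx=315.9, cy=240.9
Marker side s = 0.188 m; corners in marker frame (Z=0):
  M0 = (-0.0940, +0.0940, 0)
  M1 = (+0.0940, +0.0940, 0)
  M2 = (+0.0940, -0.0940, 0)
  M3 = (-0.0940, -0.0940, 0)
rvec = (0.3902, -0.2911, -0.2872), |rvec| = θ = 0.56522 rad = 32.385°
Rodrigues: sinθ=0.53561, 1−cosθ=0.15553; R = I + sinθ·[k]× + (1−cosθ)·[k]×²:
    [+0.91859 +0.21685 -0.33040]
    [-0.32745 +0.88572 -0.32905]
    [+0.22129 +0.41045 +0.88462]
t = (-0.0267, -0.0198, 0.5039) m
M0: Pc = R·M0+t = (-0.09266, +0.09424, +0.52168); u = 816.1·(-0.09266)/0.52168 + 315.9 = 170.9406, v = 787.2·(+0.09424)/0.52168 + 240.9 = 383.1019
M1: Pc = R·M1+t = (+0.08003, +0.03268, +0.56328); u = 816.1·(+0.08003)/0.56328 + 315.9 = 431.8519, v = 787.2·(+0.03268)/0.56328 + 240.9 = 286.5678
M2: Pc = R·M2+t = (+0.03926, -0.13384, +0.48612); u = 816.1·(+0.03926)/0.48612 + 315.9 = 381.8158, v = 787.2·(-0.13384)/0.48612 + 240.9 = 24.1685
M3: Pc = R·M3+t = (-0.13343, -0.07228, +0.44452); u = 816.1·(-0.13343)/0.44452 + 315.9 = 70.9290, v = 787.2·(-0.07228)/0.44452 + 240.9 = 112.9023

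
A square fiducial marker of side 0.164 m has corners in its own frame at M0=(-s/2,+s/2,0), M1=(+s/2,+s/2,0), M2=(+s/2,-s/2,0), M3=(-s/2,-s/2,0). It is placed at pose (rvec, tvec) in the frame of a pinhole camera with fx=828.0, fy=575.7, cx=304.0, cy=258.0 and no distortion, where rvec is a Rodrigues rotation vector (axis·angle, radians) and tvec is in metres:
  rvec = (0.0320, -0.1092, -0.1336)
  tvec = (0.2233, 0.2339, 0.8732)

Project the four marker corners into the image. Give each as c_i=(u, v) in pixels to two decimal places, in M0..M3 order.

Intrinsics K: fx=828.0, fy=575.7, cx=304.0, cy=258.0
Marker side s = 0.164 m; corners in marker frame (Z=0):
  M0 = (-0.0820, +0.0820, 0)
  M1 = (+0.0820, +0.0820, 0)
  M2 = (+0.0820, -0.0820, 0)
  M3 = (-0.0820, -0.0820, 0)
rvec = (0.0320, -0.1092, -0.1336), |rvec| = θ = 0.17549 rad = 10.055°
Rodrigues: sinθ=0.17459, 1−cosθ=0.01536; R = I + sinθ·[k]× + (1−cosθ)·[k]×²:
    [+0.98515 +0.13117 -0.11077]
    [-0.13466 +0.99059 -0.02456]
    [+0.10651 +0.03911 +0.99354]
t = (0.2233, 0.2339, 0.8732) m
M0: Pc = R·M0+t = (+0.15327, +0.32617, +0.86767); u = 828.0·(+0.15327)/0.86767 + 304.0 = 450.2655, v = 575.7·(+0.32617)/0.86767 + 258.0 = 474.4134
M1: Pc = R·M1+t = (+0.31484, +0.30409, +0.88514); u = 828.0·(+0.31484)/0.88514 + 304.0 = 598.5140, v = 575.7·(+0.30409)/0.88514 + 258.0 = 455.7792
M2: Pc = R·M2+t = (+0.29333, +0.14163, +0.87873); u = 828.0·(+0.29333)/0.87873 + 304.0 = 580.3933, v = 575.7·(+0.14163)/0.87873 + 258.0 = 350.7892
M3: Pc = R·M3+t = (+0.13176, +0.16371, +0.86126); u = 828.0·(+0.13176)/0.86126 + 304.0 = 430.6732, v = 575.7·(+0.16371)/0.86126 + 258.0 = 367.4328

c0=(450.27, 474.41) c1=(598.51, 455.78) c2=(580.39, 350.79) c3=(430.67, 367.43)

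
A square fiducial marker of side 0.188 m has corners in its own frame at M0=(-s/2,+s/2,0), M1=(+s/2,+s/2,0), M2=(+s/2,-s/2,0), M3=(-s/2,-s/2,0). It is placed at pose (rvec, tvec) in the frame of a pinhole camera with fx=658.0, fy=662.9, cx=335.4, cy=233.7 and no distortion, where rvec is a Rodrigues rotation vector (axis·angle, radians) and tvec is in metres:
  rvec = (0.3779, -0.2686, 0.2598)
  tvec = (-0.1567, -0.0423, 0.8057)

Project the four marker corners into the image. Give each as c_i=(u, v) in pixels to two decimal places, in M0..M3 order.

Intrinsics K: fx=658.0, fy=662.9, cx=335.4, cy=233.7
Marker side s = 0.188 m; corners in marker frame (Z=0):
  M0 = (-0.0940, +0.0940, 0)
  M1 = (+0.0940, +0.0940, 0)
  M2 = (+0.0940, -0.0940, 0)
  M3 = (-0.0940, -0.0940, 0)
rvec = (0.3779, -0.2686, 0.2598), |rvec| = θ = 0.53146 rad = 30.450°
Rodrigues: sinθ=0.50679, 1−cosθ=0.13793; R = I + sinθ·[k]× + (1−cosθ)·[k]×²:
    [+0.93181 -0.29731 -0.20819]
    [+0.19817 +0.89730 -0.39444]
    [+0.30408 +0.32628 +0.89503]
t = (-0.1567, -0.0423, 0.8057) m
M0: Pc = R·M0+t = (-0.27224, +0.02342, +0.80779); u = 658.0·(-0.27224)/0.80779 + 335.4 = 113.6437, v = 662.9·(+0.02342)/0.80779 + 233.7 = 252.9176
M1: Pc = R·M1+t = (-0.09706, +0.06067, +0.86495); u = 658.0·(-0.09706)/0.86495 + 335.4 = 261.5652, v = 662.9·(+0.06067)/0.86495 + 233.7 = 280.2008
M2: Pc = R·M2+t = (-0.04116, -0.10802, +0.80361); u = 658.0·(-0.04116)/0.80361 + 335.4 = 301.6956, v = 662.9·(-0.10802)/0.80361 + 233.7 = 144.5960
M3: Pc = R·M3+t = (-0.21634, -0.14527, +0.74645); u = 658.0·(-0.21634)/0.74645 + 335.4 = 144.6917, v = 662.9·(-0.14527)/0.74645 + 233.7 = 104.6855

c0=(113.64, 252.92) c1=(261.57, 280.20) c2=(301.70, 144.60) c3=(144.69, 104.69)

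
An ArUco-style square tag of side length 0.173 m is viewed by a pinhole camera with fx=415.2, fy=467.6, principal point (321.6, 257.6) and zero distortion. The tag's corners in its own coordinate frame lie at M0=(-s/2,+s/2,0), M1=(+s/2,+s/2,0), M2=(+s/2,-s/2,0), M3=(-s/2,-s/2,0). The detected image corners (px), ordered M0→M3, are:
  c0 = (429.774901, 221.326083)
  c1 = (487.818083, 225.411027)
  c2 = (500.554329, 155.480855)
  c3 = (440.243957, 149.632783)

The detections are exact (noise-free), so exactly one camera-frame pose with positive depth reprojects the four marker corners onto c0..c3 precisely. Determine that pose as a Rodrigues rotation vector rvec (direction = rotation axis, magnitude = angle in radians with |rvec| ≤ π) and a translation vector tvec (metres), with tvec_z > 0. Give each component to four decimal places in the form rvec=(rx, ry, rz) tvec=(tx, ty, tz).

rvec=(0.2906, -0.1368, 0.0692) tvec=(0.3931, -0.1678, 1.1398)

Intrinsics K: fx=415.2, fy=467.6, cx=321.6, cy=257.6
Marker side s = 0.173 m; corners in marker frame (Z=0):
  M0 = (-0.0865, +0.0865, 0)
  M1 = (+0.0865, +0.0865, 0)
  M2 = (+0.0865, -0.0865, 0)
  M3 = (-0.0865, -0.0865, 0)
Detected image corners:
  c0 = (429.774901, 221.326083) px
  c1 = (487.818083, 225.411027) px
  c2 = (500.554329, 155.480855) px
  c3 = (440.243957, 149.632783) px
Planar DLT: solve 8×8 A·h = b for H (H[2,2]=1):
  H  [+400.76392 +47.28643 +464.79837]
  H  [+52.40502 +455.55380 +188.74418]
  H  [+0.12665 +0.24629 +1.00000]
B = K⁻¹H; ‖b₁‖=0.877353, ‖b₂‖=0.877353; λ = 2/(‖b₁‖+‖b₂‖) = 1.139792, sign → tz>0 ⇒ λ=+1.139792
r₁ = λ·B[:,0] = (+0.98835,+0.04821,+0.14435); r₂ = λ·B[:,1] = (-0.08763,+0.95578,+0.28072)
r₃ = r₁×r₂ = (-0.12444,-0.29010,+0.94887); SVD([r₁ r₂ r₃]) → R = UVᵀ:
  R  [+0.98835 -0.08763 -0.12444]
  R  [+0.04821 +0.95578 -0.29010]
  R  [+0.14435 +0.28072 +0.94887]
t = (+0.39310, -0.16784, +1.13979) m
tr R = 2.893005; θ = arccos((tr R − 1)/2) = 0.328577 rad = 18.826°
axis k = ((R−Rᵀ)₃₂, (R−Rᵀ)₁₃, (R−Rᵀ)₂₁) / (2 sinθ) = (+0.884447, -0.416476, +0.210478)
rvec = θ·k = (+0.290609, -0.136845, +0.069158)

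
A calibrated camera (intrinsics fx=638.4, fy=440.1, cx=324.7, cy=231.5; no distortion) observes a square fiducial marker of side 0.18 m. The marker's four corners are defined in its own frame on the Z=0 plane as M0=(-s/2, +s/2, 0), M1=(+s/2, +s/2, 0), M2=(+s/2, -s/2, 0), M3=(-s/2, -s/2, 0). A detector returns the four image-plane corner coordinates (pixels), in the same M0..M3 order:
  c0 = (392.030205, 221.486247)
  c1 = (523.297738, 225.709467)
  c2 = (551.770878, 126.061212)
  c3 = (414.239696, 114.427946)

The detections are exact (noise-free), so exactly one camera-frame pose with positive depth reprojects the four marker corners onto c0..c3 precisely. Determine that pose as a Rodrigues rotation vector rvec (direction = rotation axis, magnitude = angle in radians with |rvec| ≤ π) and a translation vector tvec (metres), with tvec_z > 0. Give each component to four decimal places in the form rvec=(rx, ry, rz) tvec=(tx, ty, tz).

rvec=(0.2692, -0.2822, 0.0763) tvec=(0.1765, -0.1005, 0.7639)

Intrinsics K: fx=638.4, fy=440.1, cx=324.7, cy=231.5
Marker side s = 0.18 m; corners in marker frame (Z=0):
  M0 = (-0.0900, +0.0900, 0)
  M1 = (+0.0900, +0.0900, 0)
  M2 = (+0.0900, -0.0900, 0)
  M3 = (-0.0900, -0.0900, 0)
Detected image corners:
  c0 = (392.030205, 221.486247) px
  c1 = (523.297738, 225.709467) px
  c2 = (551.770878, 126.061212) px
  c3 = (414.239696, 114.427946) px
Planar DLT: solve 8×8 A·h = b for H (H[2,2]=1):
  H  [+921.60840 +13.49114 +472.21539]
  H  [+107.57199 +630.09984 +173.58565]
  H  [+0.37306 +0.32926 +1.00000]
B = K⁻¹H; ‖b₁‖=1.309087, ‖b₂‖=1.309087; λ = 2/(‖b₁‖+‖b₂‖) = 0.763891, sign → tz>0 ⇒ λ=+0.763891
r₁ = λ·B[:,0] = (+0.95783,+0.03681,+0.28497); r₂ = λ·B[:,1] = (-0.11178,+0.96138,+0.25152)
r₃ = r₁×r₂ = (-0.26471,-0.27276,+0.92495); SVD([r₁ r₂ r₃]) → R = UVᵀ:
  R  [+0.95783 -0.11178 -0.26471]
  R  [+0.03681 +0.96138 -0.27276]
  R  [+0.28497 +0.25152 +0.92495]
t = (+0.17651, -0.10052, +0.76389) m
tr R = 2.844153; θ = arccos((tr R − 1)/2) = 0.397384 rad = 22.768°
axis k = ((R−Rᵀ)₃₂, (R−Rᵀ)₁₃, (R−Rᵀ)₂₁) / (2 sinθ) = (+0.677350, -0.710169, +0.191980)
rvec = θ·k = (+0.269168, -0.282210, +0.076290)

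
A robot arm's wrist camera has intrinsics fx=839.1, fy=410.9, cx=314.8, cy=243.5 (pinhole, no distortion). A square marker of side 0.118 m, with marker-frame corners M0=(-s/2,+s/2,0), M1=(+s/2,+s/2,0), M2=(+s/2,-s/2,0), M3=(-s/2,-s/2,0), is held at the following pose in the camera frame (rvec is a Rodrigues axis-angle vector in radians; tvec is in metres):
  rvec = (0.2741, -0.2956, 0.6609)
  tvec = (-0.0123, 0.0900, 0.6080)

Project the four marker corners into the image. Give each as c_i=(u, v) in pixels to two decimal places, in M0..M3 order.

c0=(182.41, 313.58) c1=(307.58, 351.44) c2=(408.88, 295.42) c3=(287.06, 252.33)

Intrinsics K: fx=839.1, fy=410.9, cx=314.8, cy=243.5
Marker side s = 0.118 m; corners in marker frame (Z=0):
  M0 = (-0.0590, +0.0590, 0)
  M1 = (+0.0590, +0.0590, 0)
  M2 = (+0.0590, -0.0590, 0)
  M3 = (-0.0590, -0.0590, 0)
rvec = (0.2741, -0.2956, 0.6609), |rvec| = θ = 0.77414 rad = 44.355°
Rodrigues: sinθ=0.69910, 1−cosθ=0.28498; R = I + sinθ·[k]× + (1−cosθ)·[k]×²:
    [+0.75075 -0.63537 -0.18080]
    [+0.55831 +0.75657 -0.34043]
    [+0.35309 +0.15463 +0.92272]
t = (-0.0123, 0.0900, 0.6080) m
M0: Pc = R·M0+t = (-0.09408, +0.10170, +0.59629); u = 839.1·(-0.09408)/0.59629 + 314.8 = 182.4099, v = 410.9·(+0.10170)/0.59629 + 243.5 = 313.5790
M1: Pc = R·M1+t = (-0.00549, +0.16758, +0.63796); u = 839.1·(-0.00549)/0.63796 + 314.8 = 307.5756, v = 410.9·(+0.16758)/0.63796 + 243.5 = 351.4350
M2: Pc = R·M2+t = (+0.06948, +0.07830, +0.61971); u = 839.1·(+0.06948)/0.61971 + 314.8 = 408.8783, v = 410.9·(+0.07830)/0.61971 + 243.5 = 295.4187
M3: Pc = R·M3+t = (-0.01911, +0.01242, +0.57804); u = 839.1·(-0.01911)/0.57804 + 314.8 = 287.0633, v = 410.9·(+0.01242)/0.57804 + 243.5 = 252.3302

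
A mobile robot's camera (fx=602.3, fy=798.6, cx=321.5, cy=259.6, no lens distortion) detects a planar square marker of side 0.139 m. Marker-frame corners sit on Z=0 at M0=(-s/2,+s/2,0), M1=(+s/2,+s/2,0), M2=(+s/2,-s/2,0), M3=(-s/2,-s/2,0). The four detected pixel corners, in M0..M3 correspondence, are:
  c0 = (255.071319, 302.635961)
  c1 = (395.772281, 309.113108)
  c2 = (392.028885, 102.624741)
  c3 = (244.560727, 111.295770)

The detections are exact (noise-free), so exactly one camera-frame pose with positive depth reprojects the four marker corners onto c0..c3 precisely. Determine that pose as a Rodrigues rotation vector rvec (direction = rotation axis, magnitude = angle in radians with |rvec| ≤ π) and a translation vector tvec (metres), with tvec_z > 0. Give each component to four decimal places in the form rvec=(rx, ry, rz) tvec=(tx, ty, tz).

Intrinsics K: fx=602.3, fy=798.6, cx=321.5, cy=259.6
Marker side s = 0.139 m; corners in marker frame (Z=0):
  M0 = (-0.0695, +0.0695, 0)
  M1 = (+0.0695, +0.0695, 0)
  M2 = (+0.0695, -0.0695, 0)
  M3 = (-0.0695, -0.0695, 0)
Detected image corners:
  c0 = (255.071319, 302.635961) px
  c1 = (395.772281, 309.113108) px
  c2 = (392.028885, 102.624741) px
  c3 = (244.560727, 111.295770) px
Planar DLT: solve 8×8 A·h = b for H (H[2,2]=1):
  H  [+860.27256 +169.64013 +319.21558]
  H  [-119.18488 +1504.29070 +208.96043]
  H  [-0.54586 +0.36489 +1.00000]
B = K⁻¹H; ‖b₁‖=1.804460, ‖b₂‖=1.804460; λ = 2/(‖b₁‖+‖b₂‖) = 0.554182, sign → tz>0 ⇒ λ=+0.554182
r₁ = λ·B[:,0] = (+0.95302,+0.01563,-0.30251); r₂ = λ·B[:,1] = (+0.04815,+0.97816,+0.20222)
r₃ = r₁×r₂ = (+0.29906,-0.20728,+0.93145); SVD([r₁ r₂ r₃]) → R = UVᵀ:
  R  [+0.95302 +0.04815 +0.29906]
  R  [+0.01563 +0.97816 -0.20728]
  R  [-0.30251 +0.20222 +0.93145]
t = (-0.00210, -0.03514, +0.55418) m
tr R = 2.862626; θ = arccos((tr R − 1)/2) = 0.372795 rad = 21.360°
axis k = ((R−Rᵀ)₃₂, (R−Rᵀ)₁₃, (R−Rᵀ)₂₁) / (2 sinθ) = (+0.562156, +0.825826, -0.044642)
rvec = θ·k = (+0.209569, +0.307864, -0.016642)

rvec=(0.2096, 0.3079, -0.0166) tvec=(-0.0021, -0.0351, 0.5542)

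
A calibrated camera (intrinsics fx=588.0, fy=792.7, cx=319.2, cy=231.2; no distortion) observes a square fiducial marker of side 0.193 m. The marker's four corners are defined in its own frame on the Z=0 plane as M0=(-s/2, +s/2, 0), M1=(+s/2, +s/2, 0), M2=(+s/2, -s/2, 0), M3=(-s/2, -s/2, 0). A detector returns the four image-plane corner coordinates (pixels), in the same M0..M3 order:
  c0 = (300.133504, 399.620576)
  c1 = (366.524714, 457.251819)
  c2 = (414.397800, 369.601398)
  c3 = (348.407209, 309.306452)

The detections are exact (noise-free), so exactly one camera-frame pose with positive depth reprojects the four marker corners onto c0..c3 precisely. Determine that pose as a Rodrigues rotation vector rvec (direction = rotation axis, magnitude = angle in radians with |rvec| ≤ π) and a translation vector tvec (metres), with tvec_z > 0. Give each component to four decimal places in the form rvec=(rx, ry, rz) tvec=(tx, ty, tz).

Intrinsics K: fx=588.0, fy=792.7, cx=319.2, cy=231.2
Marker side s = 0.193 m; corners in marker frame (Z=0):
  M0 = (-0.0965, +0.0965, 0)
  M1 = (+0.0965, +0.0965, 0)
  M2 = (+0.0965, -0.0965, 0)
  M3 = (-0.0965, -0.0965, 0)
Detected image corners:
  c0 = (300.133504, 399.620576) px
  c1 = (366.524714, 457.251819) px
  c2 = (414.397800, 369.601398) px
  c3 = (348.407209, 309.306452) px
Planar DLT: solve 8×8 A·h = b for H (H[2,2]=1):
  H  [+385.39709 -229.46123 +357.61773]
  H  [+351.06130 +482.03944 +384.51849]
  H  [+0.11874 +0.05488 +1.00000]
B = K⁻¹H; ‖b₁‖=0.728019, ‖b₂‖=0.728019; λ = 2/(‖b₁‖+‖b₂‖) = 1.373591, sign → tz>0 ⇒ λ=+1.373591
r₁ = λ·B[:,0] = (+0.81176,+0.56075,+0.16310); r₂ = λ·B[:,1] = (-0.57695,+0.81329,+0.07538)
r₃ = r₁×r₂ = (-0.09038,-0.15529,+0.98373); SVD([r₁ r₂ r₃]) → R = UVᵀ:
  R  [+0.81176 -0.57695 -0.09038]
  R  [+0.56075 +0.81329 -0.15529]
  R  [+0.16310 +0.07538 +0.98373]
t = (+0.08975, +0.26567, +1.37359) m
tr R = 2.608781; θ = arccos((tr R − 1)/2) = 0.636148 rad = 36.449°
axis k = ((R−Rᵀ)₃₂, (R−Rᵀ)₁₃, (R−Rᵀ)₂₁) / (2 sinθ) = (+0.194137, -0.213329, +0.957498)
rvec = θ·k = (+0.123500, -0.135709, +0.609110)

rvec=(0.1235, -0.1357, 0.6091) tvec=(0.0897, 0.2657, 1.3736)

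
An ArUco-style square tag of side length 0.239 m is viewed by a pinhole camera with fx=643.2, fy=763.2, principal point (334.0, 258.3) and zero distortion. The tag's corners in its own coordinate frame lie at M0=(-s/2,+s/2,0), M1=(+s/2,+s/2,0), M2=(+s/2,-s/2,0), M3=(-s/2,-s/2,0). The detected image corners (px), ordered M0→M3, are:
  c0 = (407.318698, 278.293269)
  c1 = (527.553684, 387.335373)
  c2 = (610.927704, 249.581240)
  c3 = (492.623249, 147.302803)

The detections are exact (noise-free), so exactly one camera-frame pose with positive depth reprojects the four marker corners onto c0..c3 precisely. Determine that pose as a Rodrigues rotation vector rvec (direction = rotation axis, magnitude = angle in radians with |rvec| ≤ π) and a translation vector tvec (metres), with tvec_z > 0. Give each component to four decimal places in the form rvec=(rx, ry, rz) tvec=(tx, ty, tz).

Intrinsics K: fx=643.2, fy=763.2, cx=334.0, cy=258.3
Marker side s = 0.239 m; corners in marker frame (Z=0):
  M0 = (-0.1195, +0.1195, 0)
  M1 = (+0.1195, +0.1195, 0)
  M2 = (+0.1195, -0.1195, 0)
  M3 = (-0.1195, -0.1195, 0)
Detected image corners:
  c0 = (407.318698, 278.293269) px
  c1 = (527.553684, 387.335373) px
  c2 = (610.927704, 249.581240) px
  c3 = (492.623249, 147.302803) px
Planar DLT: solve 8×8 A·h = b for H (H[2,2]=1):
  H  [+447.43538 -423.88709 +509.58682]
  H  [+414.99609 +525.07184 +263.87188]
  H  [-0.10113 -0.13923 +1.00000]
B = K⁻¹H; ‖b₁‖=0.950801, ‖b₂‖=0.950801; λ = 2/(‖b₁‖+‖b₂‖) = 1.051745, sign → tz>0 ⇒ λ=+1.051745
r₁ = λ·B[:,0] = (+0.78687,+0.60789,-0.10636); r₂ = λ·B[:,1] = (-0.61709,+0.77315,-0.14644)
r₃ = r₁×r₂ = (-0.00679,+0.18086,+0.98349); SVD([r₁ r₂ r₃]) → R = UVᵀ:
  R  [+0.78687 -0.61709 -0.00679]
  R  [+0.60789 +0.77315 +0.18086]
  R  [-0.10636 -0.14644 +0.98349]
t = (+0.28712, +0.00768, +1.05175) m
tr R = 2.543499; θ = arccos((tr R − 1)/2) = 0.689209 rad = 39.489°
axis k = ((R−Rᵀ)₃₂, (R−Rᵀ)₁₃, (R−Rᵀ)₂₁) / (2 sinθ) = (-0.257339, +0.078287, +0.963145)
rvec = θ·k = (-0.177360, +0.053956, +0.663808)

rvec=(-0.1774, 0.0540, 0.6638) tvec=(0.2871, 0.0077, 1.0517)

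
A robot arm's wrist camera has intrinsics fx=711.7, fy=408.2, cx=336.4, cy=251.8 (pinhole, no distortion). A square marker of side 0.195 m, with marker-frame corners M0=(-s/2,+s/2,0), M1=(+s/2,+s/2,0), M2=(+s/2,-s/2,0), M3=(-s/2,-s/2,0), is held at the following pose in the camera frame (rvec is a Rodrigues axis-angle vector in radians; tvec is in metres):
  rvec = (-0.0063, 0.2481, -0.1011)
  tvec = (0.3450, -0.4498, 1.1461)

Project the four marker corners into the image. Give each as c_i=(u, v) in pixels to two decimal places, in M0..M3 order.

c0=(495.20, 131.95) c1=(621.41, 119.69) c2=(608.25, 49.66) c3=(482.96, 64.74)

Intrinsics K: fx=711.7, fy=408.2, cx=336.4, cy=251.8
Marker side s = 0.195 m; corners in marker frame (Z=0):
  M0 = (-0.0975, +0.0975, 0)
  M1 = (+0.0975, +0.0975, 0)
  M2 = (+0.0975, -0.0975, 0)
  M3 = (-0.0975, -0.0975, 0)
rvec = (-0.0063, 0.2481, -0.1011), |rvec| = θ = 0.26798 rad = 15.354°
Rodrigues: sinθ=0.26479, 1−cosθ=0.03569; R = I + sinθ·[k]× + (1−cosθ)·[k]×²:
    [+0.96433 +0.09912 +0.24546]
    [-0.10067 +0.99490 -0.00624]
    [-0.24482 -0.01869 +0.96939]
t = (0.3450, -0.4498, 1.1461) m
M0: Pc = R·M0+t = (+0.26064, -0.34298, +1.16815); u = 711.7·(+0.26064)/1.16815 + 336.4 = 495.1975, v = 408.2·(-0.34298)/1.16815 + 251.8 = 131.9477
M1: Pc = R·M1+t = (+0.44869, -0.36261, +1.12041); u = 711.7·(+0.44869)/1.12041 + 336.4 = 621.4122, v = 408.2·(-0.36261)/1.12041 + 251.8 = 119.6887
M2: Pc = R·M2+t = (+0.42936, -0.55662, +1.12405); u = 711.7·(+0.42936)/1.12405 + 336.4 = 608.2504, v = 408.2·(-0.55662)/1.12405 + 251.8 = 49.6638
M3: Pc = R·M3+t = (+0.24131, -0.53699, +1.17179); u = 711.7·(+0.24131)/1.17179 + 336.4 = 482.9646, v = 408.2·(-0.53699)/1.17179 + 251.8 = 64.7377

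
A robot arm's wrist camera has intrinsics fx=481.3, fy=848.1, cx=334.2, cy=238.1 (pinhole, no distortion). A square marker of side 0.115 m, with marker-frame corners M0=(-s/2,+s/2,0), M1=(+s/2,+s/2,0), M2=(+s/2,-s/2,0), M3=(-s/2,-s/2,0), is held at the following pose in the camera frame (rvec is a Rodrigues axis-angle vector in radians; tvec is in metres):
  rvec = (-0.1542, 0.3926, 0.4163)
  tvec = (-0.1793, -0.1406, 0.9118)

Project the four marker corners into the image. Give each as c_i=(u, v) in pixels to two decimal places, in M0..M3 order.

Intrinsics K: fx=481.3, fy=848.1, cx=334.2, cy=238.1
Marker side s = 0.115 m; corners in marker frame (Z=0):
  M0 = (-0.0575, +0.0575, 0)
  M1 = (+0.0575, +0.0575, 0)
  M2 = (+0.0575, -0.0575, 0)
  M3 = (-0.0575, -0.0575, 0)
rvec = (-0.1542, 0.3926, 0.4163), |rvec| = θ = 0.59264 rad = 33.956°
Rodrigues: sinθ=0.55855, 1−cosθ=0.17053; R = I + sinθ·[k]× + (1−cosθ)·[k]×²:
    [+0.84102 -0.42175 +0.33885]
    [+0.36296 +0.90431 +0.22469]
    [-0.40119 -0.06598 +0.91362]
t = (-0.1793, -0.1406, 0.9118) m
M0: Pc = R·M0+t = (-0.25191, -0.10947, +0.93107); u = 481.3·(-0.25191)/0.93107 + 334.2 = 203.9808, v = 848.1·(-0.10947)/0.93107 + 238.1 = 138.3833
M1: Pc = R·M1+t = (-0.15519, -0.06773, +0.88494); u = 481.3·(-0.15519)/0.88494 + 334.2 = 249.7941, v = 848.1·(-0.06773)/0.88494 + 238.1 = 173.1876
M2: Pc = R·M2+t = (-0.10669, -0.17173, +0.89253); u = 481.3·(-0.10669)/0.89253 + 334.2 = 276.6662, v = 848.1·(-0.17173)/0.89253 + 238.1 = 74.9203
M3: Pc = R·M3+t = (-0.20341, -0.21347, +0.93866); u = 481.3·(-0.20341)/0.93866 + 334.2 = 229.9024, v = 848.1·(-0.21347)/0.93866 + 238.1 = 45.2273

c0=(203.98, 138.38) c1=(249.79, 173.19) c2=(276.67, 74.92) c3=(229.90, 45.23)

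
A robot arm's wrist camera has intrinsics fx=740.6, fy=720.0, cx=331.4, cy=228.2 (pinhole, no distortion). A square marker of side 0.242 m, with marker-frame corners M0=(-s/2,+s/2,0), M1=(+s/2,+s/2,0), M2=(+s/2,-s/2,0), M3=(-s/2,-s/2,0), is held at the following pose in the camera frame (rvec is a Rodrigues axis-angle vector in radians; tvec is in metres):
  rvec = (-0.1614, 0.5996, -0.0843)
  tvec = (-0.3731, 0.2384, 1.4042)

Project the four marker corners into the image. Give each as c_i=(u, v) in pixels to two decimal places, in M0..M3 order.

c0=(91.99, 413.24) c1=(179.62, 415.47) c2=(180.13, 283.39) c3=(94.95, 293.11)

Intrinsics K: fx=740.6, fy=720.0, cx=331.4, cy=228.2
Marker side s = 0.242 m; corners in marker frame (Z=0):
  M0 = (-0.1210, +0.1210, 0)
  M1 = (+0.1210, +0.1210, 0)
  M2 = (+0.1210, -0.1210, 0)
  M3 = (-0.1210, -0.1210, 0)
rvec = (-0.1614, 0.5996, -0.0843), |rvec| = θ = 0.62664 rad = 35.904°
Rodrigues: sinθ=0.58643, 1−cosθ=0.19000; R = I + sinθ·[k]× + (1−cosθ)·[k]×²:
    [+0.82261 +0.03207 +0.56771]
    [-0.12572 +0.98396 +0.12659]
    [-0.55454 -0.17550 +0.81344]
t = (-0.3731, 0.2384, 1.4042) m
M0: Pc = R·M0+t = (-0.46876, +0.37267, +1.45006); u = 740.6·(-0.46876)/1.45006 + 331.4 = 91.9896, v = 720.0·(+0.37267)/1.45006 + 228.2 = 413.2420
M1: Pc = R·M1+t = (-0.26968, +0.34225, +1.31587); u = 740.6·(-0.26968)/1.31587 + 331.4 = 179.6152, v = 720.0·(+0.34225)/1.31587 + 228.2 = 415.4669
M2: Pc = R·M2+t = (-0.27744, +0.10413, +1.35834); u = 740.6·(-0.27744)/1.35834 + 331.4 = 180.1301, v = 720.0·(+0.10413)/1.35834 + 228.2 = 283.3950
M3: Pc = R·M3+t = (-0.47652, +0.13455, +1.49253); u = 740.6·(-0.47652)/1.49253 + 331.4 = 94.9517, v = 720.0·(+0.13455)/1.49253 + 228.2 = 293.1083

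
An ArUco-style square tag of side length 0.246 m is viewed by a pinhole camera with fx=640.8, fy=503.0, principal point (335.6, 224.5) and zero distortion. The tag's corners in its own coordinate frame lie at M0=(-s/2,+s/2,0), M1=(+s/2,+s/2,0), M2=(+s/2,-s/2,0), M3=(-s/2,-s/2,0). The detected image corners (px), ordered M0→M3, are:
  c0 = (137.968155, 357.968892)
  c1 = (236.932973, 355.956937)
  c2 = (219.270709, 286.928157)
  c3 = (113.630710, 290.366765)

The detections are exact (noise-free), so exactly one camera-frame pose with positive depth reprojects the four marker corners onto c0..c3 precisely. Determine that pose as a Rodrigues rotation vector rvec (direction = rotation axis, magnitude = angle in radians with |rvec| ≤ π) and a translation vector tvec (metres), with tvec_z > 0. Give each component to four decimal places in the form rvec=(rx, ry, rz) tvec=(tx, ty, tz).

Intrinsics K: fx=640.8, fy=503.0, cx=335.6, cy=224.5
Marker side s = 0.246 m; corners in marker frame (Z=0):
  M0 = (-0.1230, +0.1230, 0)
  M1 = (+0.1230, +0.1230, 0)
  M2 = (+0.1230, -0.1230, 0)
  M3 = (-0.1230, -0.1230, 0)
Detected image corners:
  c0 = (137.968155, 357.968892) px
  c1 = (236.932973, 355.956937) px
  c2 = (219.270709, 286.928157) px
  c3 = (113.630710, 290.366765) px
Planar DLT: solve 8×8 A·h = b for H (H[2,2]=1):
  H  [+402.35311 +135.10024 +176.84900]
  H  [-34.77130 +368.18429 +323.99550]
  H  [-0.07371 +0.28037 +1.00000]
B = K⁻¹H; ‖b₁‖=0.671535, ‖b₂‖=0.671535; λ = 2/(‖b₁‖+‖b₂‖) = 1.489126, sign → tz>0 ⇒ λ=+1.489126
r₁ = λ·B[:,0] = (+0.99249,-0.05395,-0.10976); r₂ = λ·B[:,1] = (+0.09530,+0.90366,+0.41751)
r₃ = r₁×r₂ = (+0.07666,-0.42483,+0.90202); SVD([r₁ r₂ r₃]) → R = UVᵀ:
  R  [+0.99249 +0.09530 +0.07666]
  R  [-0.05395 +0.90366 -0.42483]
  R  [-0.10976 +0.41751 +0.90202]
t = (-0.36891, +0.29456, +1.48913) m
tr R = 2.798175; θ = arccos((tr R − 1)/2) = 0.453116 rad = 25.962°
axis k = ((R−Rᵀ)₃₂, (R−Rᵀ)₁₃, (R−Rᵀ)₂₁) / (2 sinθ) = (+0.962085, +0.212918, -0.170464)
rvec = θ·k = (+0.435937, +0.096476, -0.077240)

rvec=(0.4359, 0.0965, -0.0772) tvec=(-0.3689, 0.2946, 1.4891)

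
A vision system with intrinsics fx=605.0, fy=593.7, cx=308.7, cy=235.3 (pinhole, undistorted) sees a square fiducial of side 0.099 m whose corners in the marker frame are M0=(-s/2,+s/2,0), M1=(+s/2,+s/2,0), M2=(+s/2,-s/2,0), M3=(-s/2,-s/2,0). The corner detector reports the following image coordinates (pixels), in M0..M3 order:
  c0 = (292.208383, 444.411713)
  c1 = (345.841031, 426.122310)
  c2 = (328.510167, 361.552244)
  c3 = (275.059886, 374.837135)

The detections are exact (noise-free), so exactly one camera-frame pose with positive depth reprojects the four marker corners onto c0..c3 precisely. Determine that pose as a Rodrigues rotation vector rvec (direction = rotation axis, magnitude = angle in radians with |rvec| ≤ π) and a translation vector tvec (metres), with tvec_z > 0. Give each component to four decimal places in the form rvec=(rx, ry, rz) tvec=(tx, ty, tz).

rvec=(-0.3069, -0.6407, -0.1741) tvec=(0.0037, 0.2459, 0.8810)

Intrinsics K: fx=605.0, fy=593.7, cx=308.7, cy=235.3
Marker side s = 0.099 m; corners in marker frame (Z=0):
  M0 = (-0.0495, +0.0495, 0)
  M1 = (+0.0495, +0.0495, 0)
  M2 = (+0.0495, -0.0495, 0)
  M3 = (-0.0495, -0.0495, 0)
Detected image corners:
  c0 = (292.208383, 444.411713) px
  c1 = (345.841031, 426.122310) px
  c2 = (328.510167, 361.552244) px
  c3 = (275.059886, 374.837135) px
Planar DLT: solve 8×8 A·h = b for H (H[2,2]=1):
  H  [+755.93740 +94.22236 +311.21337]
  H  [+119.27591 +573.16190 +401.03250]
  H  [+0.69305 -0.25756 +1.00000]
B = K⁻¹H; ‖b₁‖=1.135041, ‖b₂‖=1.135041; λ = 2/(‖b₁‖+‖b₂‖) = 0.881025, sign → tz>0 ⇒ λ=+0.881025
r₁ = λ·B[:,0] = (+0.78927,-0.06500,+0.61059); r₂ = λ·B[:,1] = (+0.25299,+0.94048,-0.22692)
r₃ = r₁×r₂ = (-0.55950,+0.33357,+0.75874); SVD([r₁ r₂ r₃]) → R = UVᵀ:
  R  [+0.78927 +0.25299 -0.55950]
  R  [-0.06500 +0.94048 +0.33357]
  R  [+0.61059 -0.22692 +0.75874]
t = (+0.00366, +0.24594, +0.88103) m
tr R = 2.488490; θ = arccos((tr R − 1)/2) = 0.731393 rad = 41.906°
axis k = ((R−Rᵀ)₃₂, (R−Rᵀ)₁₃, (R−Rᵀ)₂₁) / (2 sinθ) = (-0.419587, -0.875945, -0.238049)
rvec = θ·k = (-0.306883, -0.640660, -0.174107)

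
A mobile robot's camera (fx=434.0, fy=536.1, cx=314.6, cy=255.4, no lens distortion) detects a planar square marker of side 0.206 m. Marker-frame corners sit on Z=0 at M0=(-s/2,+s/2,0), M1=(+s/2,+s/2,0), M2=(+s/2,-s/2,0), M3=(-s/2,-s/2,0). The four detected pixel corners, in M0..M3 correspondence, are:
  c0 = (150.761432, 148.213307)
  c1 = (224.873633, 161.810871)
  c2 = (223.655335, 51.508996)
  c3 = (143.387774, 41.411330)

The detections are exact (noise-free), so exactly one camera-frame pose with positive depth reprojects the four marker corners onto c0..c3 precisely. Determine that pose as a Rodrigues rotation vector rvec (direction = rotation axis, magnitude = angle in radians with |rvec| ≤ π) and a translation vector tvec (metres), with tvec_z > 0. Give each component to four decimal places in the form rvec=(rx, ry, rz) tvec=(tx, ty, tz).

rvec=(0.4179, 0.2453, 0.1281) tvec=(-0.3120, -0.2973, 1.0446)

Intrinsics K: fx=434.0, fy=536.1, cx=314.6, cy=255.4
Marker side s = 0.206 m; corners in marker frame (Z=0):
  M0 = (-0.1030, +0.1030, 0)
  M1 = (+0.1030, +0.1030, 0)
  M2 = (+0.1030, -0.1030, 0)
  M3 = (-0.1030, -0.1030, 0)
Detected image corners:
  c0 = (150.761432, 148.213307) px
  c1 = (224.873633, 161.810871) px
  c2 = (223.655335, 51.508996) px
  c3 = (143.387774, 41.411330) px
Planar DLT: solve 8×8 A·h = b for H (H[2,2]=1):
  H  [+336.96569 +95.10156 +184.96268]
  H  [+37.71622 +566.89248 +102.84040]
  H  [-0.19998 +0.39823 +1.00000]
B = K⁻¹H; ‖b₁‖=0.957267, ‖b₂‖=0.957267; λ = 2/(‖b₁‖+‖b₂‖) = 1.044640, sign → tz>0 ⇒ λ=+1.044640
r₁ = λ·B[:,0] = (+0.96251,+0.17302,-0.20890); r₂ = λ·B[:,1] = (-0.07265,+0.90645,+0.41601)
r₃ = r₁×r₂ = (+0.26134,-0.38524,+0.88504); SVD([r₁ r₂ r₃]) → R = UVᵀ:
  R  [+0.96251 -0.07265 +0.26134]
  R  [+0.17302 +0.90645 -0.38524]
  R  [-0.20890 +0.41601 +0.88504]
t = (-0.31204, -0.29728, +1.04464) m
tr R = 2.754003; θ = arccos((tr R − 1)/2) = 0.501211 rad = 28.717°
axis k = ((R−Rᵀ)₃₂, (R−Rᵀ)₁₃, (R−Rᵀ)₂₁) / (2 sinθ) = (+0.833784, +0.489339, +0.255641)
rvec = θ·k = (+0.417901, +0.245262, +0.128130)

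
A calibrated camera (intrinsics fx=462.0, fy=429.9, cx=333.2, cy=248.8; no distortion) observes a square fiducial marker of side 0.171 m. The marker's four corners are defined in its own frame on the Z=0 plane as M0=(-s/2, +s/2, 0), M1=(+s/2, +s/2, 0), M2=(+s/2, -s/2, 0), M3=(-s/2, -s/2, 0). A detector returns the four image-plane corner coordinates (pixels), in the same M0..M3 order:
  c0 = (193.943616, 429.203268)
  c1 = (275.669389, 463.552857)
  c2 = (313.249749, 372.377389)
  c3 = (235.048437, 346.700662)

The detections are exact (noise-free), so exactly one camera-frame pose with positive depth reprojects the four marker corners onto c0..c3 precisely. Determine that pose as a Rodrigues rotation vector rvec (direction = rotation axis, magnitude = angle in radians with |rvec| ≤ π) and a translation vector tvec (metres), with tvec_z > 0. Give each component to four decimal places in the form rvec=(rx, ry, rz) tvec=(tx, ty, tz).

rvec=(-0.4672, 0.3072, 0.3029) tvec=(-0.1443, 0.2968, 0.8400)

Intrinsics K: fx=462.0, fy=429.9, cx=333.2, cy=248.8
Marker side s = 0.171 m; corners in marker frame (Z=0):
  M0 = (-0.0855, +0.0855, 0)
  M1 = (+0.0855, +0.0855, 0)
  M2 = (+0.0855, -0.0855, 0)
  M3 = (-0.0855, -0.0855, 0)
Detected image corners:
  c0 = (193.943616, 429.203268) px
  c1 = (275.669389, 463.552857) px
  c2 = (313.249749, 372.377389) px
  c3 = (235.048437, 346.700662) px
Planar DLT: solve 8×8 A·h = b for H (H[2,2]=1):
  H  [+359.56023 -349.00457 +253.81526]
  H  [+4.04093 +319.17978 +400.68622]
  H  [-0.42303 -0.46589 +1.00000]
B = K⁻¹H; ‖b₁‖=1.190490, ‖b₂‖=1.190490; λ = 2/(‖b₁‖+‖b₂‖) = 0.839990, sign → tz>0 ⇒ λ=+0.839990
r₁ = λ·B[:,0] = (+0.91002,+0.21355,-0.35534); r₂ = λ·B[:,1] = (-0.35231,+0.85014,-0.39134)
r₃ = r₁×r₂ = (+0.21852,+0.48132,+0.84887); SVD([r₁ r₂ r₃]) → R = UVᵀ:
  R  [+0.91002 -0.35231 +0.21852]
  R  [+0.21355 +0.85014 +0.48132]
  R  [-0.35534 -0.39134 +0.84887]
t = (-0.14433, +0.29677, +0.83999) m
tr R = 2.609024; θ = arccos((tr R − 1)/2) = 0.635943 rad = 36.437°
axis k = ((R−Rᵀ)₃₂, (R−Rᵀ)₁₃, (R−Rᵀ)₂₁) / (2 sinθ) = (-0.734640, +0.483102, +0.476358)
rvec = θ·k = (-0.467189, +0.307225, +0.302937)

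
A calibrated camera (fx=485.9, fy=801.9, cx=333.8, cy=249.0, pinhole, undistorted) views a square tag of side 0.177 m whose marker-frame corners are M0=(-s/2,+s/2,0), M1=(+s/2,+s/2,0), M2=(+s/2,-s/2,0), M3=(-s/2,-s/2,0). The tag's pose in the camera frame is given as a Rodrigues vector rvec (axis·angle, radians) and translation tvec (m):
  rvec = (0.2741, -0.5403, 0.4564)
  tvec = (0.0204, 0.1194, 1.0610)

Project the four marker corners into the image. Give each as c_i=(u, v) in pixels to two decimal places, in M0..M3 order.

c0=(291.15, 378.66) c1=(353.27, 410.87) c2=(391.63, 302.48) c3=(331.79, 258.99)

Intrinsics K: fx=485.9, fy=801.9, cx=333.8, cy=249.0
Marker side s = 0.177 m; corners in marker frame (Z=0):
  M0 = (-0.0885, +0.0885, 0)
  M1 = (+0.0885, +0.0885, 0)
  M2 = (+0.0885, -0.0885, 0)
  M3 = (-0.0885, -0.0885, 0)
rvec = (0.2741, -0.5403, 0.4564), |rvec| = θ = 0.75852 rad = 43.460°
Rodrigues: sinθ=0.68785, 1−cosθ=0.27415; R = I + sinθ·[k]× + (1−cosθ)·[k]×²:
    [+0.76165 -0.48444 -0.43035]
    [+0.34331 +0.86495 -0.36606]
    [+0.54957 +0.13106 +0.82510]
t = (0.0204, 0.1194, 1.0610) m
M0: Pc = R·M0+t = (-0.08988, +0.16557, +1.02396); u = 485.9·(-0.08988)/1.02396 + 333.8 = 291.1497, v = 801.9·(+0.16557)/1.02396 + 249.0 = 378.6596
M1: Pc = R·M1+t = (+0.04493, +0.22633, +1.12124); u = 485.9·(+0.04493)/1.12124 + 333.8 = 353.2723, v = 801.9·(+0.22633)/1.12124 + 249.0 = 410.8704
M2: Pc = R·M2+t = (+0.13068, +0.07323, +1.09804); u = 485.9·(+0.13068)/1.09804 + 333.8 = 391.6278, v = 801.9·(+0.07323)/1.09804 + 249.0 = 302.4837
M3: Pc = R·M3+t = (-0.00413, +0.01247, +1.00076); u = 485.9·(-0.00413)/1.00076 + 333.8 = 331.7933, v = 801.9·(+0.01247)/1.00076 + 249.0 = 258.9912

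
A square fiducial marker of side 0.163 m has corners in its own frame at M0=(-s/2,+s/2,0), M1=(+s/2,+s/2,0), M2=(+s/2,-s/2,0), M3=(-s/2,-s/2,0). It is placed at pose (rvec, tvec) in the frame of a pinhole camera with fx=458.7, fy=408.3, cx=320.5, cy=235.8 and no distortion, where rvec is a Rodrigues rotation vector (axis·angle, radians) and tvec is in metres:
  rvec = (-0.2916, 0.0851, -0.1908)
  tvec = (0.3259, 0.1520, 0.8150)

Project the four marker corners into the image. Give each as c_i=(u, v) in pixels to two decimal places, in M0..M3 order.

Intrinsics K: fx=458.7, fy=408.3, cx=320.5, cy=235.8
Marker side s = 0.163 m; corners in marker frame (Z=0):
  M0 = (-0.0815, +0.0815, 0)
  M1 = (+0.0815, +0.0815, 0)
  M2 = (+0.0815, -0.0815, 0)
  M3 = (-0.0815, -0.0815, 0)
rvec = (-0.2916, 0.0851, -0.1908), |rvec| = θ = 0.35872 rad = 20.553°
Rodrigues: sinθ=0.35107, 1−cosθ=0.06365; R = I + sinθ·[k]× + (1−cosθ)·[k]×²:
    [+0.97841 +0.17446 +0.11081]
    [-0.19901 +0.93993 +0.27735]
    [-0.05577 -0.29342 +0.95436]
t = (0.3259, 0.1520, 0.8150) m
M0: Pc = R·M0+t = (+0.26038, +0.24482, +0.79563); u = 458.7·(+0.26038)/0.79563 + 320.5 = 470.6140, v = 408.3·(+0.24482)/0.79563 + 235.8 = 361.4380
M1: Pc = R·M1+t = (+0.41986, +0.21239, +0.78654); u = 458.7·(+0.41986)/0.78654 + 320.5 = 565.3558, v = 408.3·(+0.21239)/0.78654 + 235.8 = 346.0508
M2: Pc = R·M2+t = (+0.39142, +0.05918, +0.83437); u = 458.7·(+0.39142)/0.83437 + 320.5 = 535.6869, v = 408.3·(+0.05918)/0.83437 + 235.8 = 264.7581
M3: Pc = R·M3+t = (+0.23194, +0.09161, +0.84346); u = 458.7·(+0.23194)/0.84346 + 320.5 = 446.6371, v = 408.3·(+0.09161)/0.84346 + 235.8 = 280.1488

c0=(470.61, 361.44) c1=(565.36, 346.05) c2=(535.69, 264.76) c3=(446.64, 280.15)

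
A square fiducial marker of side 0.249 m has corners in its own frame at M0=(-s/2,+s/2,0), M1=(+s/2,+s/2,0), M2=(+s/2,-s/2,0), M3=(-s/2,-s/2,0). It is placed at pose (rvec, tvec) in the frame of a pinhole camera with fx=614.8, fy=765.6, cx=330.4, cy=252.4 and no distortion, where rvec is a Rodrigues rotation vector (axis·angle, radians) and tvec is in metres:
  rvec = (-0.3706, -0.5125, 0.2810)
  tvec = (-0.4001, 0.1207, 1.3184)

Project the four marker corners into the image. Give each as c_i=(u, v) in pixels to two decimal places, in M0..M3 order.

Intrinsics K: fx=614.8, fy=765.6, cx=330.4, cy=252.4
Marker side s = 0.249 m; corners in marker frame (Z=0):
  M0 = (-0.1245, +0.1245, 0)
  M1 = (+0.1245, +0.1245, 0)
  M2 = (+0.1245, -0.1245, 0)
  M3 = (-0.1245, -0.1245, 0)
rvec = (-0.3706, -0.5125, 0.2810), |rvec| = θ = 0.69207 rad = 39.653°
Rodrigues: sinθ=0.63813, 1−cosθ=0.23007; R = I + sinθ·[k]× + (1−cosθ)·[k]×²:
    [+0.83590 -0.16786 -0.52258]
    [+0.35034 +0.89610 +0.27254]
    [+0.42253 -0.41089 +0.80786]
t = (-0.4001, 0.1207, 1.3184) m
M0: Pc = R·M0+t = (-0.52507, +0.18865, +1.21464); u = 614.8·(-0.52507)/1.21464 + 330.4 = 64.6318, v = 765.6·(+0.18865)/1.21464 + 252.4 = 371.3064
M1: Pc = R·M1+t = (-0.31693, +0.27588, +1.31985); u = 614.8·(-0.31693)/1.31985 + 330.4 = 182.7709, v = 765.6·(+0.27588)/1.31985 + 252.4 = 412.4291
M2: Pc = R·M2+t = (-0.27513, +0.05275, +1.42216); u = 614.8·(-0.27513)/1.42216 + 330.4 = 211.4609, v = 765.6·(+0.05275)/1.42216 + 252.4 = 280.7987
M3: Pc = R·M3+t = (-0.48327, -0.03448, +1.31695); u = 614.8·(-0.48327)/1.31695 + 330.4 = 104.7919, v = 765.6·(-0.03448)/1.31695 + 252.4 = 232.3549

c0=(64.63, 371.31) c1=(182.77, 412.43) c2=(211.46, 280.80) c3=(104.79, 232.35)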